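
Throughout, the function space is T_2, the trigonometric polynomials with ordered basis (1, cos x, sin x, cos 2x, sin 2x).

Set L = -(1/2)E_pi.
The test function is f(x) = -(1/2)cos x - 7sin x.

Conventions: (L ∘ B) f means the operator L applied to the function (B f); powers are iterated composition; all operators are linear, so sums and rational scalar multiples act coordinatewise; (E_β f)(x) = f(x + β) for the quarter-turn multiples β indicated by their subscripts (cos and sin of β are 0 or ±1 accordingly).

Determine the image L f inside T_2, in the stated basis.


g(x) = -(1/4)cos x - (7/2)sin x

E_pi f = (1/2)cos x + 7sin x
(-(1/2)E_pi) f = -(1/4)cos x - (7/2)sin x


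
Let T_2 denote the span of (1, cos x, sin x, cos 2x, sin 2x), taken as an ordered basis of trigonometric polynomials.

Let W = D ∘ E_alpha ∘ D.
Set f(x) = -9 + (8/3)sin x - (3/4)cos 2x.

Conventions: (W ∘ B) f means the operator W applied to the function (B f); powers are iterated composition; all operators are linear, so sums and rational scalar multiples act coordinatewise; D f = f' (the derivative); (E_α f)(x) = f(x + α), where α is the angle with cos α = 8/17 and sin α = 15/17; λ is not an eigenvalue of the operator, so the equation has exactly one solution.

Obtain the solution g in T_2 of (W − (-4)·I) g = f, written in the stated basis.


the image equals g(x) = -9/4 + (8/45)cos x + (32/45)sin x - (3/32)cos 2x + (1/20)sin 2x

write g with unknown coordinates in the stated basis and equate coefficients in (W − (-4)·I) g = f
solving from the highest basis element down gives g = -9/4 + (8/45)cos x + (32/45)sin x - (3/32)cos 2x + (1/20)sin 2x
check: W g = -(32/45)cos x - (8/45)sin x - (3/8)cos 2x - (1/5)sin 2x
so W g − (-4)·g = -9 + (8/3)sin x - (3/4)cos 2x = f ✓


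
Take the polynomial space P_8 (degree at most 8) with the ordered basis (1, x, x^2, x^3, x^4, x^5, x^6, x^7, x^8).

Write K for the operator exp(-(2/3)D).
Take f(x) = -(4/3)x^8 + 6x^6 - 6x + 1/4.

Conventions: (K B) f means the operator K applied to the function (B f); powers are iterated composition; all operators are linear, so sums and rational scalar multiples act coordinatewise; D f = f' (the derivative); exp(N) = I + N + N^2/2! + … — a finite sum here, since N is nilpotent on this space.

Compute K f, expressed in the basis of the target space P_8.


the result is g(x) = -(4/3)x^8 + (64/9)x^7 - (286/27)x^6 - (152/81)x^5 + (5240/243)x^4 - (18752/729)x^3 + (31712/2187)x^2 - (66374/6561)x + 371987/78732

order-1 term: (64/9)x^7 - 24x^5 + 4
order-2 term: -(448/27)x^6 + 40x^4
order-3 term: (1792/81)x^5 - (320/9)x^3
order-4 term: -(4480/243)x^4 + (160/9)x^2
order-5 term: (7168/729)x^3 - (128/27)x
order-6 term: -(7168/2187)x^2 + 128/243
order-7 term: (4096/6561)x
order-8 term: -1024/19683
the series for exp(-(2/3)D) f terminates at order 8
exp(-(2/3)D) f = -(4/3)x^8 + (64/9)x^7 - (286/27)x^6 - (152/81)x^5 + (5240/243)x^4 - (18752/729)x^3 + (31712/2187)x^2 - (66374/6561)x + 371987/78732


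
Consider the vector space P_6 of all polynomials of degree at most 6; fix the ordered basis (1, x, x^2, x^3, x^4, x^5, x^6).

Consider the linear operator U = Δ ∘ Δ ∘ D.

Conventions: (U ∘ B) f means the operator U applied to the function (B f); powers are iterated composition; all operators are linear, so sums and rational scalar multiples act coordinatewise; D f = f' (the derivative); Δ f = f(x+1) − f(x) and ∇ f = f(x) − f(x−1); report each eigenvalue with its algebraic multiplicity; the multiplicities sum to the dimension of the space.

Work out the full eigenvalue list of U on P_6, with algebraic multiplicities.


λ = 0 (multiplicity 7)

image of 1: 0
image of x: 0
image of x^2: 0
image of x^3: 6
image of x^4: 24x + 24
image of x^5: 60x^2 + 120x + 70
image of x^6: 120x^3 + 360x^2 + 420x + 180
the matrix is upper triangular; its diagonal is (0, 0, 0, 0, 0, 0, 0)
for a triangular matrix the eigenvalues are the diagonal entries, with algebraic multiplicity their repetition count


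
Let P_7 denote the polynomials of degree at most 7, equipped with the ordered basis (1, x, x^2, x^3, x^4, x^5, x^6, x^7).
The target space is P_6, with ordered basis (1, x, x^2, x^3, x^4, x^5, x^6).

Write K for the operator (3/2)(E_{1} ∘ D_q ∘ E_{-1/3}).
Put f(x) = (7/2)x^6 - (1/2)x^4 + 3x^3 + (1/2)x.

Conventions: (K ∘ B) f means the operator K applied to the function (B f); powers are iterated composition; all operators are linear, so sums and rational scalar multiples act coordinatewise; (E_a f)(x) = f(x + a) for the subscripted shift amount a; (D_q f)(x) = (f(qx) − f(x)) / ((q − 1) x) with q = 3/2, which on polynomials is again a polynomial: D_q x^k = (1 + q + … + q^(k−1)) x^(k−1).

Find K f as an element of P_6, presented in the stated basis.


the result is g(x) = (13965/128)x^5 + (52101/128)x^4 + (38537/64)x^3 + (266605/576)x^2 + (221033/1152)x + 122507/3456

E_{-1/3} f = (7/2)x^6 - 7x^5 + (16/3)x^4 + (29/27)x^3 - (145/54)x^2 + (241/162)x - 407/1458
D_q E_{-1/3} f = (4655/64)x^5 - (1477/16)x^4 + (130/3)x^3 + (551/108)x^2 - (725/108)x + 241/162
E_{1} D_q E_{-1/3} f = (4655/64)x^5 + (17367/64)x^4 + (38537/96)x^3 + (266605/864)x^2 + (221033/1728)x + 122507/5184
((3/2)(E_{1} ∘ D_q ∘ E_{-1/3})) f = (13965/128)x^5 + (52101/128)x^4 + (38537/64)x^3 + (266605/576)x^2 + (221033/1152)x + 122507/3456


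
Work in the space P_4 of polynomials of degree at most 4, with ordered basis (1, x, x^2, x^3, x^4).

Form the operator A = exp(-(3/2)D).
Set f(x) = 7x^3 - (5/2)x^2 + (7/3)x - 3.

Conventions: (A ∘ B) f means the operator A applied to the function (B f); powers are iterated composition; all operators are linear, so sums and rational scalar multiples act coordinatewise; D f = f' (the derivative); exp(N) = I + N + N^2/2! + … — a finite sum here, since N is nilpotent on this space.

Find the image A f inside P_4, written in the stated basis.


order-1 term: -(63/2)x^2 + (15/2)x - 7/2
order-2 term: (189/4)x - 45/8
order-3 term: -189/8
the series for exp(-(3/2)D) f terminates at order 3
exp(-(3/2)D) f = 7x^3 - 34x^2 + (685/12)x - 143/4

g(x) = 7x^3 - 34x^2 + (685/12)x - 143/4


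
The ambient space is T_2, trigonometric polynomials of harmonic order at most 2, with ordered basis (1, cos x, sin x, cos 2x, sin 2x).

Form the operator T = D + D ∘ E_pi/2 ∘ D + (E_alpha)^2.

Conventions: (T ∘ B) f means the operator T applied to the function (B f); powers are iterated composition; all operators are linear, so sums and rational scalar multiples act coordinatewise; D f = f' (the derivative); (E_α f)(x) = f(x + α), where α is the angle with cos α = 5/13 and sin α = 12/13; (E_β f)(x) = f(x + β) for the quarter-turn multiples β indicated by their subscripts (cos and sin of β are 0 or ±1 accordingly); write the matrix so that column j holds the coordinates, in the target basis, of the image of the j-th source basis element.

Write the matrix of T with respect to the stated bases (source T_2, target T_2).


the matrix is [[1, 0, 0, 0, 0]; [0, -119/169, 120/169, 0, 0]; [0, -120/169, -119/169, 0, 0]; [0, 0, 0, 114005/28561, 28562/28561]; [0, 0, 0, -28562/28561, 114005/28561]] (rows listed top to bottom)

image of 1: 1
image of cos x: -(119/169)cos x - (120/169)sin x
image of sin x: (120/169)cos x - (119/169)sin x
image of cos 2x: (114005/28561)cos 2x - (28562/28561)sin 2x
image of sin 2x: (28562/28561)cos 2x + (114005/28561)sin 2x
each image's coordinates form column j of the matrix


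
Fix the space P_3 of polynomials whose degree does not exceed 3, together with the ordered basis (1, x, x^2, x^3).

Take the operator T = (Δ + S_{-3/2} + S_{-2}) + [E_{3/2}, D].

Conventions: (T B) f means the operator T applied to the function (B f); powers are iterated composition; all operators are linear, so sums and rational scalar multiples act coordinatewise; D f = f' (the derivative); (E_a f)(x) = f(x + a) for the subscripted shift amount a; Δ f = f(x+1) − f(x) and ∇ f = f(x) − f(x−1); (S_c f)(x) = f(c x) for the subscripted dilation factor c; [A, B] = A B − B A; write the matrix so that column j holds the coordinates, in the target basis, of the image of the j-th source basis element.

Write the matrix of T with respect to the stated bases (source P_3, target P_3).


image of 1: 2
image of x: -(7/2)x + 1
image of x^2: (25/4)x^2 + 2x + 1
image of x^3: -(91/8)x^3 + 3x^2 + 3x + 1
each image's coordinates form column j of the matrix

the matrix is [[2, 1, 1, 1]; [0, -7/2, 2, 3]; [0, 0, 25/4, 3]; [0, 0, 0, -91/8]] (rows listed top to bottom)


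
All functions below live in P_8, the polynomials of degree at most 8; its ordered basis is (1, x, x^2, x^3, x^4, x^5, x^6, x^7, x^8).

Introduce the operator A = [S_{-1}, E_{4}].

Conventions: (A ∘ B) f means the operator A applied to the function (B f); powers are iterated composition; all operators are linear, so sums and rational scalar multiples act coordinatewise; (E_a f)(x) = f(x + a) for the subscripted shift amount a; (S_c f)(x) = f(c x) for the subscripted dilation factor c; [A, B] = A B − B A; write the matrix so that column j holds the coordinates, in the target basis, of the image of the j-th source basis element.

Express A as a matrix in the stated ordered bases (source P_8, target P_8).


the matrix is [[0, 8, 0, 128, 0, 2048, 0, 32768, 0]; [0, 0, -16, 0, -512, 0, -12288, 0, -262144]; [0, 0, 0, 24, 0, 1280, 0, 43008, 0]; [0, 0, 0, 0, -32, 0, -2560, 0, -114688]; [0, 0, 0, 0, 0, 40, 0, 4480, 0]; [0, 0, 0, 0, 0, 0, -48, 0, -7168]; [0, 0, 0, 0, 0, 0, 0, 56, 0]; [0, 0, 0, 0, 0, 0, 0, 0, -64]; [0, 0, 0, 0, 0, 0, 0, 0, 0]] (rows listed top to bottom)

image of 1: 0
image of x: 8
image of x^2: -16x
image of x^3: 24x^2 + 128
image of x^4: -32x^3 - 512x
image of x^5: 40x^4 + 1280x^2 + 2048
image of x^6: -48x^5 - 2560x^3 - 12288x
image of x^7: 56x^6 + 4480x^4 + 43008x^2 + 32768
image of x^8: -64x^7 - 7168x^5 - 114688x^3 - 262144x
each image's coordinates form column j of the matrix


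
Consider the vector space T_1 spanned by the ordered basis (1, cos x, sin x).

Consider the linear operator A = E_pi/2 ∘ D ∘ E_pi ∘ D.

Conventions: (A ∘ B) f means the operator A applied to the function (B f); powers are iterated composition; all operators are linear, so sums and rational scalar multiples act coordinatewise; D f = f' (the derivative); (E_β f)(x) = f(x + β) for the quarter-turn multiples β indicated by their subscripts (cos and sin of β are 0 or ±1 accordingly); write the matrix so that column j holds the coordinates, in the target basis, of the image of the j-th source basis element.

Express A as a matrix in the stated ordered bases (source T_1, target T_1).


image of 1: 0
image of cos x: -sin x
image of sin x: cos x
each image's coordinates form column j of the matrix

the matrix is [[0, 0, 0]; [0, 0, 1]; [0, -1, 0]] (rows listed top to bottom)


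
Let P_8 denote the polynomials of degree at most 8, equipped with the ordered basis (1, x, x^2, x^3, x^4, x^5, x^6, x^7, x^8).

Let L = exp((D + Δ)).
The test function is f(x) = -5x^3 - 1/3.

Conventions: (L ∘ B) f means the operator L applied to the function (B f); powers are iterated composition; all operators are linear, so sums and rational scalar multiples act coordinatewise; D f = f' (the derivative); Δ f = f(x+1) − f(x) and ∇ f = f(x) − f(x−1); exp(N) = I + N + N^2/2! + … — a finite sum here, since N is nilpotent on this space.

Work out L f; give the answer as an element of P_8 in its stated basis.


the image equals g(x) = -5x^3 - 30x^2 - 75x - 226/3

order-1 term: -30x^2 - 15x - 5
order-2 term: -60x - 30
order-3 term: -40
the series for exp((D + Δ)) f terminates at order 3
exp((D + Δ)) f = -5x^3 - 30x^2 - 75x - 226/3


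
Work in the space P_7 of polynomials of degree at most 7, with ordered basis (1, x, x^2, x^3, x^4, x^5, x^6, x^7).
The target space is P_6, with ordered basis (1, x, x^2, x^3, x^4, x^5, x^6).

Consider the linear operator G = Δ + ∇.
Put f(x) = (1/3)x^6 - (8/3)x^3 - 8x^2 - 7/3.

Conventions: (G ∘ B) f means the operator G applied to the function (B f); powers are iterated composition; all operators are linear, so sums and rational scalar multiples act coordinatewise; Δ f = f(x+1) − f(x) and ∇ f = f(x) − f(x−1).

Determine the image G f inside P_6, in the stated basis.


the image equals g(x) = 4x^5 + (40/3)x^3 - 16x^2 - 28x - 16/3

Δ f = 2x^5 + 5x^4 + (20/3)x^3 - 3x^2 - 22x - 31/3
∇ f = 2x^5 - 5x^4 + (20/3)x^3 - 13x^2 - 6x + 5
(Δ + ∇) f = 4x^5 + (40/3)x^3 - 16x^2 - 28x - 16/3


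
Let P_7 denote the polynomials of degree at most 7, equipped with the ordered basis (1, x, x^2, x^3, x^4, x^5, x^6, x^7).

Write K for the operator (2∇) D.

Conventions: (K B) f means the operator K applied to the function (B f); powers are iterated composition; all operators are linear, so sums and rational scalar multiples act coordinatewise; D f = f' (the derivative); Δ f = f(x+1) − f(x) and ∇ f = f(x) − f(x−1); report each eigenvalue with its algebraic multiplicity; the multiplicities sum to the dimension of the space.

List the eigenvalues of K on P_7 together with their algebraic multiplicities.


λ = 0 (multiplicity 8)

image of 1: 0
image of x: 0
image of x^2: 4
image of x^3: 12x - 6
image of x^4: 24x^2 - 24x + 8
image of x^5: 40x^3 - 60x^2 + 40x - 10
image of x^6: 60x^4 - 120x^3 + 120x^2 - 60x + 12
image of x^7: 84x^5 - 210x^4 + 280x^3 - 210x^2 + 84x - 14
the matrix is upper triangular; its diagonal is (0, 0, 0, 0, 0, 0, 0, 0)
for a triangular matrix the eigenvalues are the diagonal entries, with algebraic multiplicity their repetition count


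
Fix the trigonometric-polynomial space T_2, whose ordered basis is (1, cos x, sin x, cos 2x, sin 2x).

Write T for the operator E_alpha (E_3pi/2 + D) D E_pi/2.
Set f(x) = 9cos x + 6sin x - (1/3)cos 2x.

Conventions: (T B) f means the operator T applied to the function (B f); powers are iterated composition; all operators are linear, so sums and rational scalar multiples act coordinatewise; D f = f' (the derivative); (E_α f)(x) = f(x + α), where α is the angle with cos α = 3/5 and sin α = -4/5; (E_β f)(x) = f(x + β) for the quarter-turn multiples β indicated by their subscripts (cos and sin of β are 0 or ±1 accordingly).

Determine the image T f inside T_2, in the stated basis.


the image equals g(x) = -(4/15)cos 2x - (22/15)sin 2x

E_pi/2 f = 6cos x - 9sin x + (1/3)cos 2x
D E_pi/2 f = -9cos x - 6sin x - (2/3)sin 2x
E_3pi/2 D E_pi/2 f = 6cos x - 9sin x + (2/3)sin 2x
D D E_pi/2 f = -6cos x + 9sin x - (4/3)cos 2x
(E_3pi/2 + D) D E_pi/2 f = -(4/3)cos 2x + (2/3)sin 2x
E_alpha ((E_3pi/2 + D) D E_pi/2) f = -(4/15)cos 2x - (22/15)sin 2x


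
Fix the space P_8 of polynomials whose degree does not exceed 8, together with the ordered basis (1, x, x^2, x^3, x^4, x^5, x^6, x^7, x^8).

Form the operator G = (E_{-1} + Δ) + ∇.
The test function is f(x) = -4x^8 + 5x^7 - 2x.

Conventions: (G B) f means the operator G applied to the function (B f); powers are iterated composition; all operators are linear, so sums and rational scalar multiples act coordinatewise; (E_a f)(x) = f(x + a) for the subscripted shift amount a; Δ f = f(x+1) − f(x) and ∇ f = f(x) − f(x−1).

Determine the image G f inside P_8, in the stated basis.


E_{-1} f = -4x^8 + 37x^7 - 147x^6 + 329x^5 - 455x^4 + 399x^3 - 217x^2 + 65x - 7
Δ f = -32x^7 - 77x^6 - 119x^5 - 105x^4 - 49x^3 - 7x^2 + 3x - 1
(E_{-1} + Δ) f = -4x^8 + 5x^7 - 224x^6 + 210x^5 - 560x^4 + 350x^3 - 224x^2 + 68x - 8
∇ f = -32x^7 + 147x^6 - 329x^5 + 455x^4 - 399x^3 + 217x^2 - 67x + 7
((E_{-1} + Δ) + ∇) f = -4x^8 - 27x^7 - 77x^6 - 119x^5 - 105x^4 - 49x^3 - 7x^2 + x - 1

the result is g(x) = -4x^8 - 27x^7 - 77x^6 - 119x^5 - 105x^4 - 49x^3 - 7x^2 + x - 1


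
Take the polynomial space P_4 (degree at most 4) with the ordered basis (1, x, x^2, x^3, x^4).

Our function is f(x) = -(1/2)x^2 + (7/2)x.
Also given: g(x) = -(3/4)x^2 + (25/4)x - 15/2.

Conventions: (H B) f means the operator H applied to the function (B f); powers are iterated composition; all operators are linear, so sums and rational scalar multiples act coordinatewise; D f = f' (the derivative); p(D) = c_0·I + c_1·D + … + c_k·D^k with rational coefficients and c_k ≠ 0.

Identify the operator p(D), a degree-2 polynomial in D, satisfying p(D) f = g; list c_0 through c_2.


p(D) = (3/2)·I − D + 4·D^2, i.e. c_0 = 3/2, c_1 = -1, c_2 = 4

D^0 f = -(1/2)x^2 + (7/2)x
D^1 f = -x + 7/2
D^2 f = -1
matching coefficients of g against c_0 f + c_1 Df + … from the top degree down determines the c_i
solution: c_0 = 3/2, c_1 = -1, c_2 = 4


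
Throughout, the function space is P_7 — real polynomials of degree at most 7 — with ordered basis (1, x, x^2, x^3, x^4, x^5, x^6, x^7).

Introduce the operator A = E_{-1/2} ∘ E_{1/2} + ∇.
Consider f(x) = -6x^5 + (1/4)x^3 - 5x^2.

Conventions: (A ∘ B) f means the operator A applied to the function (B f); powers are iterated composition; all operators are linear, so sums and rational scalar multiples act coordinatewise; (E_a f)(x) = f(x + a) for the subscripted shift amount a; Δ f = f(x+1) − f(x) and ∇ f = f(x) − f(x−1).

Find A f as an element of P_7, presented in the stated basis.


g(x) = -6x^5 - 30x^4 + (241/4)x^3 - (257/4)x^2 + (77/4)x - 3/4

E_{1/2} f = -6x^5 - 15x^4 - (59/4)x^3 - (97/8)x^2 - (107/16)x - 45/32
E_{-1/2} E_{1/2} f = -6x^5 + (1/4)x^3 - 5x^2
∇ f = -30x^4 + 60x^3 - (237/4)x^2 + (77/4)x - 3/4
(E_{-1/2} ∘ E_{1/2} + ∇) f = -6x^5 - 30x^4 + (241/4)x^3 - (257/4)x^2 + (77/4)x - 3/4


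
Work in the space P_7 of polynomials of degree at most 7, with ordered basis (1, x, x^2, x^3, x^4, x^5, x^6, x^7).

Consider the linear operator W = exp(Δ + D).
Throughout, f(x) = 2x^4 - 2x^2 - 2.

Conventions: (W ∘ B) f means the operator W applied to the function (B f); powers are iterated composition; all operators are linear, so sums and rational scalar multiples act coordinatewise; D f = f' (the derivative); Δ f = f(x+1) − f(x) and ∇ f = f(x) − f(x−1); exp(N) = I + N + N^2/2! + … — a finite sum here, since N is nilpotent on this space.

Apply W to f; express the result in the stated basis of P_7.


the image equals g(x) = 2x^4 + 16x^3 + 58x^2 + 112x + 92

order-1 term: 16x^3 + 12x^2
order-2 term: 48x^2 + 48x + 14
order-3 term: 64x + 48
order-4 term: 32
the series for exp(Δ + D) f terminates at order 4
exp(Δ + D) f = 2x^4 + 16x^3 + 58x^2 + 112x + 92


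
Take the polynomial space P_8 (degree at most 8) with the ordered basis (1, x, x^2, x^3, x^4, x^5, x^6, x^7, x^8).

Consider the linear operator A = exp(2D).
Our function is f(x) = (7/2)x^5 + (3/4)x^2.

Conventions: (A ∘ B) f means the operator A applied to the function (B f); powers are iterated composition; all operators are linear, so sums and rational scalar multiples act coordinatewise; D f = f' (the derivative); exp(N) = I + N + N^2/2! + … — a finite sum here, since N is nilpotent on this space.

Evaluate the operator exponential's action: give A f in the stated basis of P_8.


the result is g(x) = (7/2)x^5 + 35x^4 + 140x^3 + (1123/4)x^2 + 283x + 115

order-1 term: 35x^4 + 3x
order-2 term: 140x^3 + 3
order-3 term: 280x^2
order-4 term: 280x
order-5 term: 112
the series for exp(2D) f terminates at order 5
exp(2D) f = (7/2)x^5 + 35x^4 + 140x^3 + (1123/4)x^2 + 283x + 115


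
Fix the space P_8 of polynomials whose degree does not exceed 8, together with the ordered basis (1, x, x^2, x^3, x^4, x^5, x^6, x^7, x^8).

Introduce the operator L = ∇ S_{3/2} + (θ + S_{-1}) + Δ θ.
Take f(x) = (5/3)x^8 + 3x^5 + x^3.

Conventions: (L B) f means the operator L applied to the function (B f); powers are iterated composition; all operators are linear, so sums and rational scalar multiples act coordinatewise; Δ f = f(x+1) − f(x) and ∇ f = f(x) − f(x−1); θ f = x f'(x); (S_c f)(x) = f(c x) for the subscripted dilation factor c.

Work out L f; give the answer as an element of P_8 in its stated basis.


g(x) = 15x^8 + (43045/96)x^7 - (157955/192)x^6 + (302467/96)x^5 - (717235/384)x^4 + (294037/96)x^3 - (81743/192)x^2 + (19601/48)x + 11347/768

S_{3/2} f = (10935/256)x^8 + (729/32)x^5 + (27/8)x^3
∇ S_{3/2} f = (10935/32)x^7 - (76545/64)x^6 + (76545/32)x^5 - (368145/128)x^4 + (69255/32)x^3 - (61317/64)x^2 + (3483/16)x - 4239/256
θ f = (40/3)x^8 + 15x^5 + 3x^3
S_{-1} f = (5/3)x^8 - 3x^5 - x^3
(θ + S_{-1}) f = 15x^8 + 12x^5 + 2x^3
θ f = (40/3)x^8 + 15x^5 + 3x^3
Δ θ f = (320/3)x^7 + (1120/3)x^6 + (2240/3)x^5 + (3025/3)x^4 + (2690/3)x^3 + (1597/3)x^2 + (572/3)x + 94/3
(∇ S_{3/2} + (θ + S_{-1}) + Δ θ) f = 15x^8 + (43045/96)x^7 - (157955/192)x^6 + (302467/96)x^5 - (717235/384)x^4 + (294037/96)x^3 - (81743/192)x^2 + (19601/48)x + 11347/768


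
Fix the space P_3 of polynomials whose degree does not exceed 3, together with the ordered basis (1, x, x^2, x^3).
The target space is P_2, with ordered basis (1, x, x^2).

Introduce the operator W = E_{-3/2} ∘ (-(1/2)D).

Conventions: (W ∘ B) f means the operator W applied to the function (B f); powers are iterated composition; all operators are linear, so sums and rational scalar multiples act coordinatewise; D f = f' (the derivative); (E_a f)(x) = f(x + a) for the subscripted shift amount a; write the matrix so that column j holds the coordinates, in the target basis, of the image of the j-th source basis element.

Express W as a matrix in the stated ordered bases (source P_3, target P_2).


the matrix is [[0, -1/2, 3/2, -27/8]; [0, 0, -1, 9/2]; [0, 0, 0, -3/2]] (rows listed top to bottom)

image of 1: 0
image of x: -1/2
image of x^2: -x + 3/2
image of x^3: -(3/2)x^2 + (9/2)x - 27/8
each image's coordinates form column j of the matrix


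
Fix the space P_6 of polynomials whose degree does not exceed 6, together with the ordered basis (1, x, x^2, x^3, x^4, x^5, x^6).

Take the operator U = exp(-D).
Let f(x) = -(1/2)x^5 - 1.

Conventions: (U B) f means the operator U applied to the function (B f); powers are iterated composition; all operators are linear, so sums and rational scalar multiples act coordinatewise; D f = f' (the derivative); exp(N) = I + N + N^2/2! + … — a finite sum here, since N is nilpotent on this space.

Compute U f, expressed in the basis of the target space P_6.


order-1 term: (5/2)x^4
order-2 term: -5x^3
order-3 term: 5x^2
order-4 term: -(5/2)x
order-5 term: 1/2
the series for exp(-D) f terminates at order 5
exp(-D) f = -(1/2)x^5 + (5/2)x^4 - 5x^3 + 5x^2 - (5/2)x - 1/2

the result is g(x) = -(1/2)x^5 + (5/2)x^4 - 5x^3 + 5x^2 - (5/2)x - 1/2


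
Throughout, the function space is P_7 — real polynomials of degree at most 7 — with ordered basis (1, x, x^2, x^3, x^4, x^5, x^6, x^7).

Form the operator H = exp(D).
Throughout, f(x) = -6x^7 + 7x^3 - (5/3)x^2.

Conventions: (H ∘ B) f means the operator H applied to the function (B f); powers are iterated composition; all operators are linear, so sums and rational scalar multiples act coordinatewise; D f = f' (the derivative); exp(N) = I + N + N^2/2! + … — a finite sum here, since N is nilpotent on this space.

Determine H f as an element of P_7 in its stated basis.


g(x) = -6x^7 - 42x^6 - 126x^5 - 210x^4 - 203x^3 - (320/3)x^2 - (73/3)x - 2/3

order-1 term: -42x^6 + 21x^2 - (10/3)x
order-2 term: -126x^5 + 21x - 5/3
order-3 term: -210x^4 + 7
order-4 term: -210x^3
order-5 term: -126x^2
order-6 term: -42x
order-7 term: -6
the series for exp(D) f terminates at order 7
exp(D) f = -6x^7 - 42x^6 - 126x^5 - 210x^4 - 203x^3 - (320/3)x^2 - (73/3)x - 2/3


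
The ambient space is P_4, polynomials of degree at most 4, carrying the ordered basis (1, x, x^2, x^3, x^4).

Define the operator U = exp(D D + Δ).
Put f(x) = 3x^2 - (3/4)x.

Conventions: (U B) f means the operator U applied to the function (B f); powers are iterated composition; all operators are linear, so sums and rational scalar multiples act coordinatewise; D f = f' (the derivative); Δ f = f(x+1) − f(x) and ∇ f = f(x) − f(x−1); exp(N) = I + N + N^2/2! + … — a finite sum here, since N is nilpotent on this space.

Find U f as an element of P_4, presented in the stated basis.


order-1 term: 6x + 33/4
order-2 term: 3
the series for exp(D D + Δ) f terminates at order 2
exp(D D + Δ) f = 3x^2 + (21/4)x + 45/4

g(x) = 3x^2 + (21/4)x + 45/4


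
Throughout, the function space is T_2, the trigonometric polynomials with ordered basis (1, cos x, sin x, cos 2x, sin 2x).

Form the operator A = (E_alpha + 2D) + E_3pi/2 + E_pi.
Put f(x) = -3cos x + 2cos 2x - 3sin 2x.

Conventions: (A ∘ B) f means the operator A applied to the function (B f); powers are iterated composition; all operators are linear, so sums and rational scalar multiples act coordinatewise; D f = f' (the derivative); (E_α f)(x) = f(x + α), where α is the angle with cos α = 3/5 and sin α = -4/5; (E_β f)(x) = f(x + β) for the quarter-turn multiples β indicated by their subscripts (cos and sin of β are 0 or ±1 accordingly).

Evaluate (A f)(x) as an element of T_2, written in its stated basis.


the image equals g(x) = (6/5)cos x + (3/5)sin x - (242/25)cos 2x - (131/25)sin 2x

E_alpha f = -(9/5)cos x - (12/5)sin x + (58/25)cos 2x + (69/25)sin 2x
D f = 3sin x - 6cos 2x - 4sin 2x
(2D) f = 6sin x - 12cos 2x - 8sin 2x
(E_alpha + 2D) f = -(9/5)cos x + (18/5)sin x - (242/25)cos 2x - (131/25)sin 2x
E_3pi/2 f = -3sin x - 2cos 2x + 3sin 2x
E_pi f = 3cos x + 2cos 2x - 3sin 2x
((E_alpha + 2D) + E_3pi/2 + E_pi) f = (6/5)cos x + (3/5)sin x - (242/25)cos 2x - (131/25)sin 2x


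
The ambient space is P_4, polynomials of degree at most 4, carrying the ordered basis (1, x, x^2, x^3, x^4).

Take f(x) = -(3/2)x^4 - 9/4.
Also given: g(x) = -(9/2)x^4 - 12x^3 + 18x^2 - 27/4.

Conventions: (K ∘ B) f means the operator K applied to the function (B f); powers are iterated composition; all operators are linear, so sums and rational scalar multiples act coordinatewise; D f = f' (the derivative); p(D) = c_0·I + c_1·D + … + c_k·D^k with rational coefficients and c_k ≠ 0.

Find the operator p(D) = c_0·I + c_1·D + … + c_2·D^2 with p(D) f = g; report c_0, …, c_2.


p(D) = 3·I + 2·D − D^2, i.e. c_0 = 3, c_1 = 2, c_2 = -1

D^0 f = -(3/2)x^4 - 9/4
D^1 f = -6x^3
D^2 f = -18x^2
matching coefficients of g against c_0 f + c_1 Df + … from the top degree down determines the c_i
solution: c_0 = 3, c_1 = 2, c_2 = -1


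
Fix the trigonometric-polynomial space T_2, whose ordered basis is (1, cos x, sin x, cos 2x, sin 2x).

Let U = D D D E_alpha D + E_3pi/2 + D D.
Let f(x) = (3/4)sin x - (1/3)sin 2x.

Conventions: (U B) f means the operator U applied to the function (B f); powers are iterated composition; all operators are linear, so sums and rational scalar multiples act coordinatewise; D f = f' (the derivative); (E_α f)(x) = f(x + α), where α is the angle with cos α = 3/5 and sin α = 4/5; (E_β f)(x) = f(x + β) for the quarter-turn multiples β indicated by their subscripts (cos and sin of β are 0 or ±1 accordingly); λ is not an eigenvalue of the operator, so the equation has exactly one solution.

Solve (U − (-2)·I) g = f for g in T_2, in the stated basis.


write g with unknown coordinates in the stated basis and equate coefficients in (U − (-2)·I) g = f
solving from the highest basis element down gives g = (3/52)cos x + (6/13)sin x + (128/7297)cos 2x + (187/21891)sin 2x
check: U g = -(3/26)cos x - (9/52)sin x - (256/7297)cos 2x - (2557/7297)sin 2x
so U g − (-2)·g = (3/4)sin x - (1/3)sin 2x = f ✓

g(x) = (3/52)cos x + (6/13)sin x + (128/7297)cos 2x + (187/21891)sin 2x


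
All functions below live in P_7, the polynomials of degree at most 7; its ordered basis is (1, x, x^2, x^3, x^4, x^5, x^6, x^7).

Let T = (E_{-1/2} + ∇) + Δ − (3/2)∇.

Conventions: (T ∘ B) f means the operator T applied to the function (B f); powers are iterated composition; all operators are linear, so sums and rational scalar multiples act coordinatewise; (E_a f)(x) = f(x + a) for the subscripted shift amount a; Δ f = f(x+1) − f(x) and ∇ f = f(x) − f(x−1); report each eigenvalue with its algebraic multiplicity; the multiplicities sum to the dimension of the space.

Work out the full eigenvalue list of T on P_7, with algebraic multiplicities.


image of 1: 1
image of x: x
image of x^2: x^2 + 7/4
image of x^3: x^3 + (21/4)x + 3/8
image of x^4: x^4 + (21/2)x^2 + (3/2)x + 25/16
image of x^5: x^5 + (35/2)x^3 + (15/4)x^2 + (125/16)x + 15/32
image of x^6: x^6 + (105/4)x^4 + (15/2)x^3 + (375/16)x^2 + (45/16)x + 97/64
image of x^7: x^7 + (147/4)x^5 + (105/8)x^4 + (875/16)x^3 + (315/32)x^2 + (679/64)x + 63/128
the matrix is upper triangular; its diagonal is (1, 1, 1, 1, 1, 1, 1, 1)
for a triangular matrix the eigenvalues are the diagonal entries, with algebraic multiplicity their repetition count

λ = 1 (multiplicity 8)


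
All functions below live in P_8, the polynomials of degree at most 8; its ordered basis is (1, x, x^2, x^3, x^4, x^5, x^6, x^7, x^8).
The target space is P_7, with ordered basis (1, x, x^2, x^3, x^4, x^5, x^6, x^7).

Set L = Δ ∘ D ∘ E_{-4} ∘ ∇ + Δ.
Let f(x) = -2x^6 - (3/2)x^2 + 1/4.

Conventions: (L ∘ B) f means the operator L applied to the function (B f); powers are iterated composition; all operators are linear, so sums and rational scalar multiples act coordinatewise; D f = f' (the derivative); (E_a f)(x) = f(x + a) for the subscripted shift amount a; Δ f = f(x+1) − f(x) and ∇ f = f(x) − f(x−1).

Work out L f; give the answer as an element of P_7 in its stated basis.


∇ f = -12x^5 + 30x^4 - 40x^3 + 30x^2 - 15x + 7/2
E_{-4} ∇ f = -12x^5 + 270x^4 - 2440x^3 + 11070x^2 - 25215x + 46143/2
D E_{-4} ∇ f = -60x^4 + 1080x^3 - 7320x^2 + 22140x - 25215
Δ (D ∘ E_{-4}) ∇ f = -240x^3 + 2880x^2 - 11640x + 15840
Δ f = -12x^5 - 30x^4 - 40x^3 - 30x^2 - 15x - 7/2
(Δ ∘ D ∘ E_{-4} ∘ ∇ + Δ) f = -12x^5 - 30x^4 - 280x^3 + 2850x^2 - 11655x + 31673/2

the image equals g(x) = -12x^5 - 30x^4 - 280x^3 + 2850x^2 - 11655x + 31673/2


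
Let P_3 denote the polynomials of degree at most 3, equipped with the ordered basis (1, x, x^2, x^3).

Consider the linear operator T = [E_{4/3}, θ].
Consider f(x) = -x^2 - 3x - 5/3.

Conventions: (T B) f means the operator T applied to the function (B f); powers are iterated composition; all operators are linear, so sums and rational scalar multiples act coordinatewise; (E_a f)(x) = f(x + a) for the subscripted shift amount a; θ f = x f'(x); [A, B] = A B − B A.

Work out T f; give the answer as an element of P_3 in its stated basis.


g(x) = -(8/3)x - 68/9

θ f = -2x^2 - 3x
E_{4/3} θ f = -2x^2 - (25/3)x - 68/9
E_{4/3} f = -x^2 - (17/3)x - 67/9
θ E_{4/3} f = -2x^2 - (17/3)x
[E_{4/3}, θ] f = -(8/3)x - 68/9


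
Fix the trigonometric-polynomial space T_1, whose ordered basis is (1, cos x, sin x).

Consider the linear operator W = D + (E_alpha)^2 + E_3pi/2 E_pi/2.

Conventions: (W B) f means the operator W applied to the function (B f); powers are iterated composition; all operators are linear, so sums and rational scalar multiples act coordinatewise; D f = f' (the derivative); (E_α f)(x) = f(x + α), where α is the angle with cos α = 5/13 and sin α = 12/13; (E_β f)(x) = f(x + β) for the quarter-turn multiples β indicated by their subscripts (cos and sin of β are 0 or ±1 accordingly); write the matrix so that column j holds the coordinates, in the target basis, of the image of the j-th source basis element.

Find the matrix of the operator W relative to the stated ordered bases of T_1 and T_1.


the matrix is [[2, 0, 0]; [0, 50/169, 289/169]; [0, -289/169, 50/169]] (rows listed top to bottom)

image of 1: 2
image of cos x: (50/169)cos x - (289/169)sin x
image of sin x: (289/169)cos x + (50/169)sin x
each image's coordinates form column j of the matrix


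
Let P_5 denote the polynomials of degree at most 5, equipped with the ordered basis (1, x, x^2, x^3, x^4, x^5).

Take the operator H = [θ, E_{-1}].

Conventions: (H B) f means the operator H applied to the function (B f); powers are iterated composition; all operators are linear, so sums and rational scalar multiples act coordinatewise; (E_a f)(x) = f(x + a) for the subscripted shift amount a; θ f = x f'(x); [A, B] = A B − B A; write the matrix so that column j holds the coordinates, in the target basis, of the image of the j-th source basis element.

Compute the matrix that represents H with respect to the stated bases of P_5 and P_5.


image of 1: 0
image of x: 1
image of x^2: 2x - 2
image of x^3: 3x^2 - 6x + 3
image of x^4: 4x^3 - 12x^2 + 12x - 4
image of x^5: 5x^4 - 20x^3 + 30x^2 - 20x + 5
each image's coordinates form column j of the matrix

the matrix is [[0, 1, -2, 3, -4, 5]; [0, 0, 2, -6, 12, -20]; [0, 0, 0, 3, -12, 30]; [0, 0, 0, 0, 4, -20]; [0, 0, 0, 0, 0, 5]; [0, 0, 0, 0, 0, 0]] (rows listed top to bottom)


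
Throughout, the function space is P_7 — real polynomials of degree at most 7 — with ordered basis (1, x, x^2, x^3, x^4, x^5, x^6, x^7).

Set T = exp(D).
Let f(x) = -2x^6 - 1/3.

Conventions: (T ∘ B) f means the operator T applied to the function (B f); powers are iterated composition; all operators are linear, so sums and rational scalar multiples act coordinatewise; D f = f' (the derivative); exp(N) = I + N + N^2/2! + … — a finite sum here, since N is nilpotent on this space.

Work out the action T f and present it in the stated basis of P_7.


order-1 term: -12x^5
order-2 term: -30x^4
order-3 term: -40x^3
order-4 term: -30x^2
order-5 term: -12x
order-6 term: -2
the series for exp(D) f terminates at order 6
exp(D) f = -2x^6 - 12x^5 - 30x^4 - 40x^3 - 30x^2 - 12x - 7/3

g(x) = -2x^6 - 12x^5 - 30x^4 - 40x^3 - 30x^2 - 12x - 7/3


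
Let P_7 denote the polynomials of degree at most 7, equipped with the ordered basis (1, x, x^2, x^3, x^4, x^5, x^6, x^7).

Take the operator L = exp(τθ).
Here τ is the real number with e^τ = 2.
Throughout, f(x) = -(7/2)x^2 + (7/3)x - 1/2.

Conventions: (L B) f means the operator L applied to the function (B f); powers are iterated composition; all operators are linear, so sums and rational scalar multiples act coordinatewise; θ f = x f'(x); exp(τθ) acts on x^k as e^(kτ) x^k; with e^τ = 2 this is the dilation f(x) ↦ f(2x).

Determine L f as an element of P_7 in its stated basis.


the image equals g(x) = -14x^2 + (14/3)x - 1/2

exp(τθ) x^k = e^(kτ) x^k; with e^τ = 2 this sends x^k to 2^k x^k
x ↦ 2 x
x^2 ↦ 4 x^2
applying this coordinatewise to f: exp(τθ) f = -14x^2 + (14/3)x - 1/2


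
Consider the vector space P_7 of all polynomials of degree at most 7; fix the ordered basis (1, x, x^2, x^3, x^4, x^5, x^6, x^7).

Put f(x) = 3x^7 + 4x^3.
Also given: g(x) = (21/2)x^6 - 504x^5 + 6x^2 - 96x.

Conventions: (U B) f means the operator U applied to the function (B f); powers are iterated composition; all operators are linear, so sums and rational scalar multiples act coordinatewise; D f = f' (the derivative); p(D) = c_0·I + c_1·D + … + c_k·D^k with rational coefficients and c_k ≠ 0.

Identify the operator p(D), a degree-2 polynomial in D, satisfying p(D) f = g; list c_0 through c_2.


p(D) = (1/2)·D − 4·D^2, i.e. c_0 = 0, c_1 = 1/2, c_2 = -4

D^0 f = 3x^7 + 4x^3
D^1 f = 21x^6 + 12x^2
D^2 f = 126x^5 + 24x
matching coefficients of g against c_0 f + c_1 Df + … from the top degree down determines the c_i
solution: c_0 = 0, c_1 = 1/2, c_2 = -4


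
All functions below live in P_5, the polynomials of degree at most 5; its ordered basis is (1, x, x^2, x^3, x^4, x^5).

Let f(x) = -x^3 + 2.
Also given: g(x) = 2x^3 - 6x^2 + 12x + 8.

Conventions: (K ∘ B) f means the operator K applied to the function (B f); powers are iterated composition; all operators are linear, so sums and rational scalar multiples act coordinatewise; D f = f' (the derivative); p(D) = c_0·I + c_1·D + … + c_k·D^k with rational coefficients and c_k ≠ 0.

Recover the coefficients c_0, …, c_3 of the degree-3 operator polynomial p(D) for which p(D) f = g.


p(D) = -2·I + 2·D − 2·D^2 − 2·D^3, i.e. c_0 = -2, c_1 = 2, c_2 = -2, c_3 = -2

D^0 f = -x^3 + 2
D^1 f = -3x^2
D^2 f = -6x
D^3 f = -6
matching coefficients of g against c_0 f + c_1 Df + … from the top degree down determines the c_i
solution: c_0 = -2, c_1 = 2, c_2 = -2, c_3 = -2


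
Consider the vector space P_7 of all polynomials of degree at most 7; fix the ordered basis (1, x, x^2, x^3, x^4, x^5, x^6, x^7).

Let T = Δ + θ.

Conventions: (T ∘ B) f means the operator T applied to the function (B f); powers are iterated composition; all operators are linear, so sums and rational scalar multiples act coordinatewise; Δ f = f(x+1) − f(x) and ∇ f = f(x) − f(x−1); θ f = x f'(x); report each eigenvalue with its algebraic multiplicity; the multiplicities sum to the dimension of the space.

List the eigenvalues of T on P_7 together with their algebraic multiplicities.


image of 1: 0
image of x: x + 1
image of x^2: 2x^2 + 2x + 1
image of x^3: 3x^3 + 3x^2 + 3x + 1
image of x^4: 4x^4 + 4x^3 + 6x^2 + 4x + 1
image of x^5: 5x^5 + 5x^4 + 10x^3 + 10x^2 + 5x + 1
image of x^6: 6x^6 + 6x^5 + 15x^4 + 20x^3 + 15x^2 + 6x + 1
image of x^7: 7x^7 + 7x^6 + 21x^5 + 35x^4 + 35x^3 + 21x^2 + 7x + 1
the matrix is upper triangular; its diagonal is (0, 1, 2, 3, 4, 5, 6, 7)
for a triangular matrix the eigenvalues are the diagonal entries, with algebraic multiplicity their repetition count

λ = 0 (multiplicity 1), λ = 1 (multiplicity 1), λ = 2 (multiplicity 1), λ = 3 (multiplicity 1), λ = 4 (multiplicity 1), λ = 5 (multiplicity 1), λ = 6 (multiplicity 1), λ = 7 (multiplicity 1)


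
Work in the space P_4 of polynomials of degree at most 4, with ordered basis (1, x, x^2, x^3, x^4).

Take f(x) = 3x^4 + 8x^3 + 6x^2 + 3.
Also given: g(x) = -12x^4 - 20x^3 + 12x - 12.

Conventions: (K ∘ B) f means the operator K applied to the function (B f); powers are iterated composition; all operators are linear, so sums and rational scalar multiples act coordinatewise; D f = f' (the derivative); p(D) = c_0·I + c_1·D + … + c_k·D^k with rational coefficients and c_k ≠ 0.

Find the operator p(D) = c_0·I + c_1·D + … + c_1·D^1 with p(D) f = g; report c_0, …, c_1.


D^0 f = 3x^4 + 8x^3 + 6x^2 + 3
D^1 f = 12x^3 + 24x^2 + 12x
matching coefficients of g against c_0 f + c_1 Df + … from the top degree down determines the c_i
solution: c_0 = -4, c_1 = 1

c_0 = -4, c_1 = 1


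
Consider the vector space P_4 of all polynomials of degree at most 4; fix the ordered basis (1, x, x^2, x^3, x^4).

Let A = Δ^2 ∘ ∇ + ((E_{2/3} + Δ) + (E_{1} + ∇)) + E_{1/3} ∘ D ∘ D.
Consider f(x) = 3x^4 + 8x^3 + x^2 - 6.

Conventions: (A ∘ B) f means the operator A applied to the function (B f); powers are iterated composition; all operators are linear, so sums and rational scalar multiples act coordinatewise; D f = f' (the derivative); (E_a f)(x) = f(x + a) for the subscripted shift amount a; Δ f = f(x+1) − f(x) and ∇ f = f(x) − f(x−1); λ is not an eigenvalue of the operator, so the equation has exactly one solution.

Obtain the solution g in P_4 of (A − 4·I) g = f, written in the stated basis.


write g with unknown coordinates in the stated basis and equate coefficients in (A − 4·I) g = f
solving from the highest basis element down gives g = -(3/2)x^4 - 15x^3 - (197/2)x^2 - (4253/9)x - 20315/18
check: A g = -3x^4 - 52x^3 - 393x^2 - (17012/9)x - 40684/9
so A g − 4·g = 3x^4 + 8x^3 + x^2 - 6 = f ✓

the image equals g(x) = -(3/2)x^4 - 15x^3 - (197/2)x^2 - (4253/9)x - 20315/18


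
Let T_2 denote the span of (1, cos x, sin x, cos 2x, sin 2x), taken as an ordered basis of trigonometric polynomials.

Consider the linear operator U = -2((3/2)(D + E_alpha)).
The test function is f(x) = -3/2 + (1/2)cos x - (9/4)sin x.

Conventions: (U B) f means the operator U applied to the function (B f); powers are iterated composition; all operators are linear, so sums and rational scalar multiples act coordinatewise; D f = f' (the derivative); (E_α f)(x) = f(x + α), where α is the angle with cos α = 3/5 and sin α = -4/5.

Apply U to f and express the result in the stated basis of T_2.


D f = -(9/4)cos x - (1/2)sin x
E_alpha f = -3/2 + (21/10)cos x - (19/20)sin x
(D + E_alpha) f = -3/2 - (3/20)cos x - (29/20)sin x
((3/2)(D + E_alpha)) f = -9/4 - (9/40)cos x - (87/40)sin x
(-2((3/2)(D + E_alpha))) f = 9/2 + (9/20)cos x + (87/20)sin x

the image equals g(x) = 9/2 + (9/20)cos x + (87/20)sin x


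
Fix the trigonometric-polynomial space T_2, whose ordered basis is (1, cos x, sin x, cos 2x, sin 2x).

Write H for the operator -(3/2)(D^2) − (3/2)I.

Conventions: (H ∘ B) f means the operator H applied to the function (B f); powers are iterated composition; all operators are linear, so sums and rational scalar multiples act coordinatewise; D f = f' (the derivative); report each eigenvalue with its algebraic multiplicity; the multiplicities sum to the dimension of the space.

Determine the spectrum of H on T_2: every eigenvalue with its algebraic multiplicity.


λ = -3/2 (multiplicity 1), λ = 0 (multiplicity 2), λ = 9/2 (multiplicity 2)

image of 1: -3/2
image of cos x: 0
image of sin x: 0
image of cos 2x: (9/2)cos 2x
image of sin 2x: (9/2)sin 2x
the matrix is diagonal; its diagonal is (-3/2, 0, 0, 9/2, 9/2)
for a triangular matrix the eigenvalues are the diagonal entries, with algebraic multiplicity their repetition count
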